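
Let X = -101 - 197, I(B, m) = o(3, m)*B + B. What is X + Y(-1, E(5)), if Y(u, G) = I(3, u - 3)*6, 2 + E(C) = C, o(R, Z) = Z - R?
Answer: -406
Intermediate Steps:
E(C) = -2 + C
I(B, m) = B + B*(-3 + m) (I(B, m) = (m - 1*3)*B + B = (m - 3)*B + B = (-3 + m)*B + B = B*(-3 + m) + B = B + B*(-3 + m))
Y(u, G) = -90 + 18*u (Y(u, G) = (3*(-2 + (u - 3)))*6 = (3*(-2 + (-3 + u)))*6 = (3*(-5 + u))*6 = (-15 + 3*u)*6 = -90 + 18*u)
X = -298
X + Y(-1, E(5)) = -298 + (-90 + 18*(-1)) = -298 + (-90 - 18) = -298 - 108 = -406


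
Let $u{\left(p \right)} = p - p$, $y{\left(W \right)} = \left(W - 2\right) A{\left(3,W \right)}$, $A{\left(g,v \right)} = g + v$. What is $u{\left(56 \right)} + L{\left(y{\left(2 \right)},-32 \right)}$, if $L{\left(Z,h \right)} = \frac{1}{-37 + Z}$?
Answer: $- \frac{1}{37} \approx -0.027027$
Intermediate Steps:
$y{\left(W \right)} = \left(-2 + W\right) \left(3 + W\right)$ ($y{\left(W \right)} = \left(W - 2\right) \left(3 + W\right) = \left(-2 + W\right) \left(3 + W\right)$)
$u{\left(p \right)} = 0$
$u{\left(56 \right)} + L{\left(y{\left(2 \right)},-32 \right)} = 0 + \frac{1}{-37 + \left(-2 + 2\right) \left(3 + 2\right)} = 0 + \frac{1}{-37 + 0 \cdot 5} = 0 + \frac{1}{-37 + 0} = 0 + \frac{1}{-37} = 0 - \frac{1}{37} = - \frac{1}{37}$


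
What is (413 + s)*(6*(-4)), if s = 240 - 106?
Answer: -13128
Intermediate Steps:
s = 134
(413 + s)*(6*(-4)) = (413 + 134)*(6*(-4)) = 547*(-24) = -13128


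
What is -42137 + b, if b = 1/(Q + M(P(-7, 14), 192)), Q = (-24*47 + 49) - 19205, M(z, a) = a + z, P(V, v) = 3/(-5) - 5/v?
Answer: -59265985529/1406507 ≈ -42137.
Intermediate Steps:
P(V, v) = -3/5 - 5/v (P(V, v) = 3*(-1/5) - 5/v = -3/5 - 5/v)
Q = -20284 (Q = (-1128 + 49) - 19205 = -1079 - 19205 = -20284)
b = -70/1406507 (b = 1/(-20284 + (192 + (-3/5 - 5/14))) = 1/(-20284 + (192 - 67/70)) = 1/(-20284 + 13373/70) = 1/(-1406507/70) = -70/1406507 ≈ -4.9769e-5)
-42137 + b = -42137 - 70/1406507 = -59265985529/1406507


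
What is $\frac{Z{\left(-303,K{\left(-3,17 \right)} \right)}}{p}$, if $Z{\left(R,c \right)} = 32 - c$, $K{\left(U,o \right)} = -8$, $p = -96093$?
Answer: $- \frac{40}{96093} \approx -0.00041626$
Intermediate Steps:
$\frac{Z{\left(-303,K{\left(-3,17 \right)} \right)}}{p} = \frac{32 - -8}{-96093} = \left(32 + 8\right) \left(- \frac{1}{96093}\right) = 40 \left(- \frac{1}{96093}\right) = - \frac{40}{96093}$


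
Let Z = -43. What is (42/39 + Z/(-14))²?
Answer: 570025/33124 ≈ 17.209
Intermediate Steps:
(42/39 + Z/(-14))² = (42/39 - 43/(-14))² = (42*(1/39) - 43*(-1/14))² = (14/13 + 43/14)² = (755/182)² = 570025/33124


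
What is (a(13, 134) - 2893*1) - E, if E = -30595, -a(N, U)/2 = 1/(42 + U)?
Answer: 2437775/88 ≈ 27702.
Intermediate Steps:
a(N, U) = -2/(42 + U)
(a(13, 134) - 2893*1) - E = (-2/(42 + 134) - 2893*1) - 1*(-30595) = (-2/176 - 2893) + 30595 = (-2*1/176 - 2893) + 30595 = (-1/88 - 2893) + 30595 = -254585/88 + 30595 = 2437775/88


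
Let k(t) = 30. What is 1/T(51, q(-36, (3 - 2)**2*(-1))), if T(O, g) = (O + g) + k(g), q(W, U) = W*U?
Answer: 1/117 ≈ 0.0085470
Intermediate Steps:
q(W, U) = U*W
T(O, g) = 30 + O + g (T(O, g) = (O + g) + 30 = 30 + O + g)
1/T(51, q(-36, (3 - 2)**2*(-1))) = 1/(30 + 51 + ((3 - 2)**2*(-1))*(-36)) = 1/(30 + 51 + (1**2*(-1))*(-36)) = 1/(30 + 51 + (1*(-1))*(-36)) = 1/(30 + 51 - 1*(-36)) = 1/(30 + 51 + 36) = 1/117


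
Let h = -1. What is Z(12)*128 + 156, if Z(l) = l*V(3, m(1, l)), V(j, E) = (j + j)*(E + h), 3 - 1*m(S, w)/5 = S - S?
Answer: 129180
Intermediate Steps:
m(S, w) = 15 (m(S, w) = 15 - 5*(S - S) = 15 - 5*0 = 15 + 0 = 15)
V(j, E) = 2*j*(-1 + E) (V(j, E) = (j + j)*(E - 1) = (2*j)*(-1 + E) = 2*j*(-1 + E))
Z(l) = 84*l (Z(l) = l*(2*3*(-1 + 15)) = l*(2*3*14) = l*84 = 84*l)
Z(12)*128 + 156 = (84*12)*128 + 156 = 1008*128 + 156 = 129024 + 156 = 129180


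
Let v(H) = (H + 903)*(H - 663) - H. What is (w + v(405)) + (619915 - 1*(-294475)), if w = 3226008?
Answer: 3802529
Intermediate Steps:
v(H) = -H + (-663 + H)*(903 + H) (v(H) = (903 + H)*(-663 + H) - H = (-663 + H)*(903 + H) - H = -H + (-663 + H)*(903 + H))
(w + v(405)) + (619915 - 1*(-294475)) = (3226008 + (-598689 + 405² + 239*405)) + (619915 - 1*(-294475)) = (3226008 + (-598689 + 164025 + 96795)) + (619915 + 294475) = (3226008 - 337869) + 914390 = 2888139 + 914390 = 3802529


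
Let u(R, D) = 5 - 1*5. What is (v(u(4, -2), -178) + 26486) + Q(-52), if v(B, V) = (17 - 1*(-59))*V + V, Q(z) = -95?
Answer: 12685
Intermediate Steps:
u(R, D) = 0 (u(R, D) = 5 - 5 = 0)
v(B, V) = 77*V (v(B, V) = (17 + 59)*V + V = 76*V + V = 77*V)
(v(u(4, -2), -178) + 26486) + Q(-52) = (77*(-178) + 26486) - 95 = (-13706 + 26486) - 95 = 12780 - 95 = 12685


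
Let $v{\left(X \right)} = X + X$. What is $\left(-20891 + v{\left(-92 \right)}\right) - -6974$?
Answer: $-14101$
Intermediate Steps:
$v{\left(X \right)} = 2 X$
$\left(-20891 + v{\left(-92 \right)}\right) - -6974 = \left(-20891 + 2 \left(-92\right)\right) - -6974 = \left(-20891 - 184\right) + 6974 = -21075 + 6974 = -14101$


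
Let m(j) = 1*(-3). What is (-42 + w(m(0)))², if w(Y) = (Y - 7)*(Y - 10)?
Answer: 7744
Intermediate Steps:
m(j) = -3
w(Y) = (-10 + Y)*(-7 + Y) (w(Y) = (-7 + Y)*(-10 + Y) = (-10 + Y)*(-7 + Y))
(-42 + w(m(0)))² = (-42 + (70 + (-3)² - 17*(-3)))² = (-42 + (70 + 9 + 51))² = (-42 + 130)² = 88² = 7744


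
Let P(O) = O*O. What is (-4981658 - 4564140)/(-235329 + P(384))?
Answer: 9545798/87873 ≈ 108.63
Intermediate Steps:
P(O) = O**2
(-4981658 - 4564140)/(-235329 + P(384)) = (-4981658 - 4564140)/(-235329 + 384**2) = -9545798/(-235329 + 147456) = -9545798/(-87873) = -9545798*(-1/87873) = 9545798/87873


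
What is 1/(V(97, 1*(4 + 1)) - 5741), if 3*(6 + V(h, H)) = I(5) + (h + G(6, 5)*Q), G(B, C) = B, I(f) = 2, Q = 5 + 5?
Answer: -1/5694 ≈ -0.00017562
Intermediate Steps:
Q = 10
V(h, H) = 44/3 + h/3 (V(h, H) = -6 + (2 + (h + 6*10))/3 = -6 + (2 + (h + 60))/3 = -6 + (2 + (60 + h))/3 = -6 + (62 + h)/3 = -6 + (62/3 + h/3) = 44/3 + h/3)
1/(V(97, 1*(4 + 1)) - 5741) = 1/((44/3 + (⅓)*97) - 5741) = 1/((44/3 + 97/3) - 5741) = 1/(47 - 5741) = 1/(-5694) = -1/5694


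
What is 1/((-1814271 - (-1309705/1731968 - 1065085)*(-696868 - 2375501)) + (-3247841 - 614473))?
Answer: -1731968/5667591865052426745 ≈ -3.0559e-13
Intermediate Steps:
1/((-1814271 - (-1309705/1731968 - 1065085)*(-696868 - 2375501)) + (-3247841 - 614473)) = 1/((-1814271 - (-1309705*1/1731968 - 1065085)*(-3072369)) - 3862314) = 1/((-1814271 - (-1309705/1731968 - 1065085)*(-3072369)) - 3862314) = 1/((-1814271 - (-1844694446985)*(-3072369)/1731968) - 3862314) = 1/((-1814271 - 1*5667582033388857465/1731968) - 3862314) = 1/((-1814271 - 5667582033388857465/1731968) - 3862314) = 1/(-5667585175648172793/1731968 - 3862314) = 1/(-5667591865052426745/1731968) = -1731968/5667591865052426745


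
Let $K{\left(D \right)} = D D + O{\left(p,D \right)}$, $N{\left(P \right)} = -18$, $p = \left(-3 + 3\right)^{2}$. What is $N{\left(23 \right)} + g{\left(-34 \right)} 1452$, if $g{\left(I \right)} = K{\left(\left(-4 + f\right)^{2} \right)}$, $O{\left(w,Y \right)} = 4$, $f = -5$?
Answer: $9532362$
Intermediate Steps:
$p = 0$ ($p = 0^{2} = 0$)
$K{\left(D \right)} = 4 + D^{2}$ ($K{\left(D \right)} = D D + 4 = D^{2} + 4 = 4 + D^{2}$)
$g{\left(I \right)} = 6565$ ($g{\left(I \right)} = 4 + \left(\left(-4 - 5\right)^{2}\right)^{2} = 4 + \left(\left(-9\right)^{2}\right)^{2} = 4 + 81^{2} = 4 + 6561 = 6565$)
$N{\left(23 \right)} + g{\left(-34 \right)} 1452 = -18 + 6565 \cdot 1452 = -18 + 9532380 = 9532362$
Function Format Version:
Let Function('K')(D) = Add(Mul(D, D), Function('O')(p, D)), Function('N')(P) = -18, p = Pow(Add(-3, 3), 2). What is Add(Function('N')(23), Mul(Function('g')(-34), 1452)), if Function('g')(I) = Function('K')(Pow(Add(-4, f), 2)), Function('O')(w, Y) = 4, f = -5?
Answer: 9532362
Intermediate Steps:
p = 0 (p = Pow(0, 2) = 0)
Function('K')(D) = Add(4, Pow(D, 2)) (Function('K')(D) = Add(Mul(D, D), 4) = Add(Pow(D, 2), 4) = Add(4, Pow(D, 2)))
Function('g')(I) = 6565 (Function('g')(I) = Add(4, Pow(Pow(Add(-4, -5), 2), 2)) = Add(4, Pow(Pow(-9, 2), 2)) = Add(4, Pow(81, 2)) = Add(4, 6561) = 6565)
Add(Function('N')(23), Mul(Function('g')(-34), 1452)) = Add(-18, Mul(6565, 1452)) = Add(-18, 9532380) = 9532362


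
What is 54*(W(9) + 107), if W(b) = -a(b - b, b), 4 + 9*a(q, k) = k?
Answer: 5748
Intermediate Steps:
a(q, k) = -4/9 + k/9
W(b) = 4/9 - b/9 (W(b) = -(-4/9 + b/9) = 4/9 - b/9)
54*(W(9) + 107) = 54*((4/9 - ⅑*9) + 107) = 54*((4/9 - 1) + 107) = 54*(-5/9 + 107) = 54*(958/9) = 5748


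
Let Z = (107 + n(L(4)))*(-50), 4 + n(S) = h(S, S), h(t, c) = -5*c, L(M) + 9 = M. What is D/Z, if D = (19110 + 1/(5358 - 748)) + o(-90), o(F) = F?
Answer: -87682201/29504000 ≈ -2.9719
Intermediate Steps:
L(M) = -9 + M
n(S) = -4 - 5*S
D = 87682201/4610 (D = (19110 + 1/(5358 - 748)) - 90 = (19110 + 1/4610) - 90 = 88097101/4610 - 90 = 87682201/4610 ≈ 19020.)
Z = -6400 (Z = (107 + (-4 - 5*(-9 + 4)))*(-50) = (107 + (-4 - 5*(-5)))*(-50) = (107 + (-4 + 25))*(-50) = (107 + 21)*(-50) = 128*(-50) = -6400)
D/Z = (87682201/4610)/(-6400) = (87682201/4610)*(-1/6400) = -87682201/29504000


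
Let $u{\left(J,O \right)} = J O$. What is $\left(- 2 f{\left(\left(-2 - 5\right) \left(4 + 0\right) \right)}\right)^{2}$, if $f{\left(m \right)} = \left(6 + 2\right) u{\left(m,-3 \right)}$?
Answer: $1806336$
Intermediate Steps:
$f{\left(m \right)} = - 24 m$ ($f{\left(m \right)} = \left(6 + 2\right) m \left(-3\right) = 8 \left(- 3 m\right) = - 24 m$)
$\left(- 2 f{\left(\left(-2 - 5\right) \left(4 + 0\right) \right)}\right)^{2} = \left(- 2 \left(- 24 \left(-2 - 5\right) \left(4 + 0\right)\right)\right)^{2} = \left(- 2 \left(- 24 \left(\left(-7\right) 4\right)\right)\right)^{2} = \left(- 2 \left(\left(-24\right) \left(-28\right)\right)\right)^{2} = \left(\left(-2\right) 672\right)^{2} = \left(-1344\right)^{2} = 1806336$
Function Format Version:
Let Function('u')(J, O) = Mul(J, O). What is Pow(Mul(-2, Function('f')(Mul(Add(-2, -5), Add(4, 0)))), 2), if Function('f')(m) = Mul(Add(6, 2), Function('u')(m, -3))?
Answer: 1806336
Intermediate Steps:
Function('f')(m) = Mul(-24, m) (Function('f')(m) = Mul(Add(6, 2), Mul(m, -3)) = Mul(8, Mul(-3, m)) = Mul(-24, m))
Pow(Mul(-2, Function('f')(Mul(Add(-2, -5), Add(4, 0)))), 2) = Pow(Mul(-2, Mul(-24, Mul(Add(-2, -5), Add(4, 0)))), 2) = Pow(Mul(-2, Mul(-24, Mul(-7, 4))), 2) = Pow(Mul(-2, Mul(-24, -28)), 2) = Pow(Mul(-2, 672), 2) = Pow(-1344, 2) = 1806336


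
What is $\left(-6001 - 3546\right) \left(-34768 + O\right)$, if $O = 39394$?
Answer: $-44164422$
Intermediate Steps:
$\left(-6001 - 3546\right) \left(-34768 + O\right) = \left(-6001 - 3546\right) \left(-34768 + 39394\right) = \left(-9547\right) 4626 = -44164422$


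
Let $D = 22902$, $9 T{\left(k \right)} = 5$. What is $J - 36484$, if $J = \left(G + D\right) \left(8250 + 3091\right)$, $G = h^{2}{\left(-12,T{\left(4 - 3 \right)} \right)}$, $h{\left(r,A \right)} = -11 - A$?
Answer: $\frac{21157967194}{81} \approx 2.6121 \cdot 10^{8}$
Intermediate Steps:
$T{\left(k \right)} = \frac{5}{9}$ ($T{\left(k \right)} = \frac{1}{9} \cdot 5 = \frac{5}{9}$)
$G = \frac{10816}{81}$ ($G = \left(-11 - \frac{5}{9}\right)^{2} = \left(- \frac{104}{9}\right)^{2} = \frac{10816}{81} \approx 133.53$)
$J = \frac{21160922398}{81}$ ($J = \left(\frac{10816}{81} + 22902\right) \left(8250 + 3091\right) = \frac{1865878}{81} \cdot 11341 = \frac{21160922398}{81} \approx 2.6125 \cdot 10^{8}$)
$J - 36484 = \frac{21160922398}{81} - 36484 = \frac{21157967194}{81}$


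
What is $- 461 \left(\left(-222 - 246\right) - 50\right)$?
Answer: $238798$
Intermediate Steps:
$- 461 \left(\left(-222 - 246\right) - 50\right) = - 461 \left(-468 - 50\right) = \left(-461\right) \left(-518\right) = 238798$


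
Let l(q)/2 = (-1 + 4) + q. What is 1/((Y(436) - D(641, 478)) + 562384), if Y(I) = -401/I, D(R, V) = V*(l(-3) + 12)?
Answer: 436/242698127 ≈ 1.7965e-6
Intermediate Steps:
l(q) = 6 + 2*q (l(q) = 2*((-1 + 4) + q) = 2*(3 + q) = 6 + 2*q)
D(R, V) = 12*V (D(R, V) = V*((6 + 2*(-3)) + 12) = V*((6 - 6) + 12) = V*(0 + 12) = V*12 = 12*V)
1/((Y(436) - D(641, 478)) + 562384) = 1/((-401/436 - 12*478) + 562384) = 1/((-401*1/436 - 1*5736) + 562384) = 1/((-401/436 - 5736) + 562384) = 1/(-2501297/436 + 562384) = 1/(242698127/436) = 436/242698127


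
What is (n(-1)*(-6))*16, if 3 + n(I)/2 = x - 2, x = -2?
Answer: 1344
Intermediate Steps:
n(I) = -14 (n(I) = -6 + 2*(-2 - 2) = -6 + 2*(-4) = -6 - 8 = -14)
(n(-1)*(-6))*16 = -14*(-6)*16 = 84*16 = 1344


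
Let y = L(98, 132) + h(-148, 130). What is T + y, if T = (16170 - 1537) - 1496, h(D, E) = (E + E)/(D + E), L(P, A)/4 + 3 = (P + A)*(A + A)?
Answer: 2303915/9 ≈ 2.5599e+5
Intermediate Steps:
L(P, A) = -12 + 8*A*(A + P) (L(P, A) = -12 + 4*((P + A)*(A + A)) = -12 + 4*((A + P)*(2*A)) = -12 + 4*(2*A*(A + P)) = -12 + 8*A*(A + P))
h(D, E) = 2*E/(D + E) (h(D, E) = (2*E)/(D + E) = 2*E/(D + E))
T = 13137 (T = 14633 - 1496 = 13137)
y = 2185682/9 (y = (-12 + 8*132² + 8*132*98) + 2*130/(-148 + 130) = (-12 + 8*17424 + 103488) + 2*130/(-18) = (-12 + 139392 + 103488) + 2*130*(-1/18) = 242868 - 130/9 = 2185682/9 ≈ 2.4285e+5)
T + y = 13137 + 2185682/9 = 2303915/9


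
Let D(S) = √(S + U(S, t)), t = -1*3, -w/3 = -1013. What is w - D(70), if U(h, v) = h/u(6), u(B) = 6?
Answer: 3039 - 7*√15/3 ≈ 3030.0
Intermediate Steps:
w = 3039 (w = -3*(-1013) = 3039)
t = -3
U(h, v) = h/6
D(S) = √42*√S/6 (D(S) = √(S + S/6) = √(7*S/6) = √42*√S/6)
w - D(70) = 3039 - √42*√70/6 = 3039 - 7*√15/3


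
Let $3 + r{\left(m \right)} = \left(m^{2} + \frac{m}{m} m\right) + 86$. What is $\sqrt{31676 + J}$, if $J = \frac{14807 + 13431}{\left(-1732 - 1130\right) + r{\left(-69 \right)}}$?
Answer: $\frac{\sqrt{115974526938}}{1913} \approx 178.02$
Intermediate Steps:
$r{\left(m \right)} = 83 + m + m^{2}$ ($r{\left(m \right)} = -3 + \left(\left(m^{2} + \frac{m}{m} m\right) + 86\right) = -3 + \left(\left(m^{2} + 1 m\right) + 86\right) = -3 + \left(\left(m^{2} + m\right) + 86\right) = -3 + \left(\left(m + m^{2}\right) + 86\right) = -3 + \left(86 + m + m^{2}\right) = 83 + m + m^{2}$)
$J = \frac{28238}{1913}$ ($J = \frac{14807 + 13431}{\left(-1732 - 1130\right) + \left(83 - 69 + \left(-69\right)^{2}\right)} = \frac{28238}{-2862 + \left(83 - 69 + 4761\right)} = \frac{28238}{-2862 + 4775} = \frac{28238}{1913} \approx 14.761$)
$\sqrt{31676 + J} = \sqrt{31676 + \frac{28238}{1913}} = \sqrt{\frac{60624426}{1913}} = \frac{\sqrt{115974526938}}{1913}$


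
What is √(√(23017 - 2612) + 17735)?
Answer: √(17735 + √20405) ≈ 133.71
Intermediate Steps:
√(√(23017 - 2612) + 17735) = √(√20405 + 17735) = √(17735 + √20405)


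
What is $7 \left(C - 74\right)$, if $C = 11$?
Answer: $-441$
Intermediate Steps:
$7 \left(C - 74\right) = 7 \left(11 - 74\right) = 7 \left(-63\right) = -441$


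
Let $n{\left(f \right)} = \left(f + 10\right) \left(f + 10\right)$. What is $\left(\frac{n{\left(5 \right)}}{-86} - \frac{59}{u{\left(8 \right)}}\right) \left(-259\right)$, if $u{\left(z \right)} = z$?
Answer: $\frac{890183}{344} \approx 2587.7$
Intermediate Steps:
$n{\left(f \right)} = \left(10 + f\right)^{2}$ ($n{\left(f \right)} = \left(10 + f\right) \left(10 + f\right) = \left(10 + f\right)^{2}$)
$\left(\frac{n{\left(5 \right)}}{-86} - \frac{59}{u{\left(8 \right)}}\right) \left(-259\right) = \left(\frac{\left(10 + 5\right)^{2}}{-86} - \frac{59}{8}\right) \left(-259\right) = \left(15^{2} \left(- \frac{1}{86}\right) - \frac{59}{8}\right) \left(-259\right) = \left(225 \left(- \frac{1}{86}\right) - \frac{59}{8}\right) \left(-259\right) = \left(- \frac{225}{86} - \frac{59}{8}\right) \left(-259\right) = \left(- \frac{3437}{344}\right) \left(-259\right) = \frac{890183}{344}$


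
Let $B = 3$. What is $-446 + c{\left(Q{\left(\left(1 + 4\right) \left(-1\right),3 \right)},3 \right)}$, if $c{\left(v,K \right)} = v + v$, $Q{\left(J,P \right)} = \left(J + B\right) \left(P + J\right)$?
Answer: $-438$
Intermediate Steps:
$Q{\left(J,P \right)} = \left(3 + J\right) \left(J + P\right)$ ($Q{\left(J,P \right)} = \left(J + 3\right) \left(P + J\right) = \left(3 + J\right) \left(J + P\right)$)
$c{\left(v,K \right)} = 2 v$
$-446 + c{\left(Q{\left(\left(1 + 4\right) \left(-1\right),3 \right)},3 \right)} = -446 + 2 \left(\left(\left(1 + 4\right) \left(-1\right)\right)^{2} + 3 \left(1 + 4\right) \left(-1\right) + 3 \cdot 3 + \left(1 + 4\right) \left(-1\right) 3\right) = -446 + 2 \left(\left(5 \left(-1\right)\right)^{2} + 3 \cdot 5 \left(-1\right) + 9 + 5 \left(-1\right) 3\right) = -446 + 2 \left(\left(-5\right)^{2} + 3 \left(-5\right) + 9 - 15\right) = -446 + 2 \left(25 - 15 + 9 - 15\right) = -446 + 2 \cdot 4 = -446 + 8 = -438$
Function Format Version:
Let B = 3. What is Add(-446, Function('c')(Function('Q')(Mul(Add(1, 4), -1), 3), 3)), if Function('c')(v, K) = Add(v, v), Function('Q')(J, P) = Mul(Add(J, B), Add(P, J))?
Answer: -438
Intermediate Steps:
Function('Q')(J, P) = Mul(Add(3, J), Add(J, P)) (Function('Q')(J, P) = Mul(Add(J, 3), Add(P, J)) = Mul(Add(3, J), Add(J, P)))
Function('c')(v, K) = Mul(2, v)
Add(-446, Function('c')(Function('Q')(Mul(Add(1, 4), -1), 3), 3)) = Add(-446, Mul(2, Add(Pow(Mul(Add(1, 4), -1), 2), Mul(3, Mul(Add(1, 4), -1)), Mul(3, 3), Mul(Mul(Add(1, 4), -1), 3)))) = Add(-446, Mul(2, Add(Pow(Mul(5, -1), 2), Mul(3, Mul(5, -1)), 9, Mul(Mul(5, -1), 3)))) = Add(-446, Mul(2, Add(Pow(-5, 2), Mul(3, -5), 9, Mul(-5, 3)))) = Add(-446, Mul(2, Add(25, -15, 9, -15))) = Add(-446, Mul(2, 4)) = Add(-446, 8) = -438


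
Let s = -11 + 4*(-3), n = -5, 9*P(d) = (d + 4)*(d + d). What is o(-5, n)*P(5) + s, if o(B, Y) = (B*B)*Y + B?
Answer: -1323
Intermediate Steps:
P(d) = 2*d*(4 + d)/9 (P(d) = ((d + 4)*(d + d))/9 = ((4 + d)*(2*d))/9 = (2*d*(4 + d))/9 = 2*d*(4 + d)/9)
s = -23 (s = -11 - 12 = -23)
o(B, Y) = B + Y*B² (o(B, Y) = B²*Y + B = Y*B² + B = B + Y*B²)
o(-5, n)*P(5) + s = (-5*(1 - 5*(-5)))*((2/9)*5*(4 + 5)) - 23 = (-5*(1 + 25))*((2/9)*5*9) - 23 = -5*26*10 - 23 = -130*10 - 23 = -1300 - 23 = -1323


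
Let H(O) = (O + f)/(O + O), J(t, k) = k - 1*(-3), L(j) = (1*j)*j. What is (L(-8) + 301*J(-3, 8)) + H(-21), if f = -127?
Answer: 70949/21 ≈ 3378.5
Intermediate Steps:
L(j) = j² (L(j) = j*j = j²)
J(t, k) = 3 + k (J(t, k) = k + 3 = 3 + k)
H(O) = (-127 + O)/(2*O) (H(O) = (O - 127)/(O + O) = (-127 + O)/((2*O)) = (-127 + O)*(1/(2*O)) = (-127 + O)/(2*O))
(L(-8) + 301*J(-3, 8)) + H(-21) = ((-8)² + 301*(3 + 8)) + (½)*(-127 - 21)/(-21) = (64 + 301*11) + (½)*(-1/21)*(-148) = (64 + 3311) + 74/21 = 3375 + 74/21 = 70949/21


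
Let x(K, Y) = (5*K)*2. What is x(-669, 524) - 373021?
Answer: -379711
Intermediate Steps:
x(K, Y) = 10*K
x(-669, 524) - 373021 = 10*(-669) - 373021 = -6690 - 373021 = -379711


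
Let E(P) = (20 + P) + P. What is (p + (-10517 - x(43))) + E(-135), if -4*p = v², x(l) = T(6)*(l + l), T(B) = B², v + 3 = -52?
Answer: -58477/4 ≈ -14619.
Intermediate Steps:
v = -55 (v = -3 - 52 = -55)
E(P) = 20 + 2*P
x(l) = 72*l (x(l) = 6²*(l + l) = 36*(2*l) = 72*l)
p = -3025/4 (p = -¼*(-55)² = -¼*3025 = -3025/4 ≈ -756.25)
(p + (-10517 - x(43))) + E(-135) = (-3025/4 + (-10517 - 72*43)) + (20 + 2*(-135)) = (-3025/4 + (-10517 - 1*3096)) + (20 - 270) = (-3025/4 + (-10517 - 3096)) - 250 = (-3025/4 - 13613) - 250 = -57477/4 - 250 = -58477/4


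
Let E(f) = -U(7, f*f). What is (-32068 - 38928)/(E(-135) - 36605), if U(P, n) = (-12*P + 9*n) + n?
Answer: 70996/218771 ≈ 0.32452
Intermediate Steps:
U(P, n) = -12*P + 10*n
E(f) = 84 - 10*f**2 (E(f) = -(-12*7 + 10*(f*f)) = -(-84 + 10*f**2) = 84 - 10*f**2)
(-32068 - 38928)/(E(-135) - 36605) = (-32068 - 38928)/((84 - 10*(-135)**2) - 36605) = -70996/((84 - 10*18225) - 36605) = -70996/((84 - 182250) - 36605) = -70996/(-182166 - 36605) = -70996/(-218771) = -70996*(-1/218771) = 70996/218771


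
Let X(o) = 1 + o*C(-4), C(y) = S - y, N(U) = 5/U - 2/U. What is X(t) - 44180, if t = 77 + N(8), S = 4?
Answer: -43560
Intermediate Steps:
N(U) = 3/U
C(y) = 4 - y
t = 619/8 (t = 77 + 3/8 = 619/8 ≈ 77.375)
X(o) = 1 + 8*o (X(o) = 1 + o*(4 - 1*(-4)) = 1 + o*(4 + 4) = 1 + o*8 = 1 + 8*o)
X(t) - 44180 = (1 + 8*(619/8)) - 44180 = (1 + 619) - 44180 = 620 - 44180 = -43560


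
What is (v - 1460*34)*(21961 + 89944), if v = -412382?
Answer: -51702571910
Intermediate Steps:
(v - 1460*34)*(21961 + 89944) = (-412382 - 1460*34)*(21961 + 89944) = (-412382 - 49640)*111905 = -462022*111905 = -51702571910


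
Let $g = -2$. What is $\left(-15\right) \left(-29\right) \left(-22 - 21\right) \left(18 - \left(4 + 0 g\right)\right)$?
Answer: $-261870$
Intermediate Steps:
$\left(-15\right) \left(-29\right) \left(-22 - 21\right) \left(18 - \left(4 + 0 g\right)\right) = \left(-15\right) \left(-29\right) \left(-22 - 21\right) \left(18 + \left(-4 + 0 \left(-2\right)\right)\right) = 435 \left(- 43 \left(18 + \left(-4 + 0\right)\right)\right) = 435 \left(- 43 \left(18 - 4\right)\right) = 435 \left(\left(-43\right) 14\right) = 435 \left(-602\right) = -261870$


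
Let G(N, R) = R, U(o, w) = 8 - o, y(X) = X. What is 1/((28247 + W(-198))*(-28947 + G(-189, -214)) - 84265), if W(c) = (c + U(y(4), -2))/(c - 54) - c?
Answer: -126/104528511277 ≈ -1.2054e-9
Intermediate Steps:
W(c) = -c + (4 + c)/(-54 + c) (W(c) = (c + (8 - 1*4))/(c - 54) - c = (c + (8 - 4))/(-54 + c) - c = (c + 4)/(-54 + c) - c = (4 + c)/(-54 + c) - c = -c + (4 + c)/(-54 + c))
1/((28247 + W(-198))*(-28947 + G(-189, -214)) - 84265) = 1/((28247 + (4 - 1*(-198)**2 + 55*(-198))/(-54 - 198))*(-28947 - 214) - 84265) = 1/((28247 + (4 - 1*39204 - 10890)/(-252))*(-29161) - 84265) = 1/((28247 - (4 - 39204 - 10890)/252)*(-29161) - 84265) = 1/((28247 - 1/252*(-50090))*(-29161) - 84265) = 1/((28247 + 25045/126)*(-29161) - 84265) = 1/((3584167/126)*(-29161) - 84265) = 1/(-104517893887/126 - 84265) = 1/(-104528511277/126) = -126/104528511277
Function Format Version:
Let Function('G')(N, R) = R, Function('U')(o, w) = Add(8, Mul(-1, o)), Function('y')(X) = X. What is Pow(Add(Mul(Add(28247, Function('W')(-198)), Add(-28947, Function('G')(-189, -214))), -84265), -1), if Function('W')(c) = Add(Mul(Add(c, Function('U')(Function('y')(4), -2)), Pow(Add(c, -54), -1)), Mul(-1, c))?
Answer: Rational(-126, 104528511277) ≈ -1.2054e-9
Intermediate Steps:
Function('W')(c) = Add(Mul(-1, c), Mul(Pow(Add(-54, c), -1), Add(4, c))) (Function('W')(c) = Add(Mul(Add(c, Add(8, Mul(-1, 4))), Pow(Add(c, -54), -1)), Mul(-1, c)) = Add(Mul(Add(c, Add(8, -4)), Pow(Add(-54, c), -1)), Mul(-1, c)) = Add(Mul(Add(c, 4), Pow(Add(-54, c), -1)), Mul(-1, c)) = Add(Mul(Add(4, c), Pow(Add(-54, c), -1)), Mul(-1, c)) = Add(Mul(Pow(Add(-54, c), -1), Add(4, c)), Mul(-1, c)) = Add(Mul(-1, c), Mul(Pow(Add(-54, c), -1), Add(4, c))))
Pow(Add(Mul(Add(28247, Function('W')(-198)), Add(-28947, Function('G')(-189, -214))), -84265), -1) = Pow(Add(Mul(Add(28247, Mul(Pow(Add(-54, -198), -1), Add(4, Mul(-1, Pow(-198, 2)), Mul(55, -198)))), Add(-28947, -214)), -84265), -1) = Pow(Add(Mul(Add(28247, Mul(Pow(-252, -1), Add(4, Mul(-1, 39204), -10890))), -29161), -84265), -1) = Pow(Add(Mul(Add(28247, Mul(Rational(-1, 252), Add(4, -39204, -10890))), -29161), -84265), -1) = Pow(Add(Mul(Add(28247, Mul(Rational(-1, 252), -50090)), -29161), -84265), -1) = Pow(Add(Mul(Add(28247, Rational(25045, 126)), -29161), -84265), -1) = Pow(Add(Mul(Rational(3584167, 126), -29161), -84265), -1) = Pow(Add(Rational(-104517893887, 126), -84265), -1) = Pow(Rational(-104528511277, 126), -1) = Rational(-126, 104528511277)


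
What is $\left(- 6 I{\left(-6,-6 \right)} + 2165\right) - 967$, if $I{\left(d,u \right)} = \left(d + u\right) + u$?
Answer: $1306$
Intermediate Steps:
$I{\left(d,u \right)} = d + 2 u$
$\left(- 6 I{\left(-6,-6 \right)} + 2165\right) - 967 = \left(- 6 \left(-6 + 2 \left(-6\right)\right) + 2165\right) - 967 = \left(- 6 \left(-6 - 12\right) + 2165\right) - 967 = \left(\left(-6\right) \left(-18\right) + 2165\right) - 967 = \left(108 + 2165\right) - 967 = 2273 - 967 = 1306$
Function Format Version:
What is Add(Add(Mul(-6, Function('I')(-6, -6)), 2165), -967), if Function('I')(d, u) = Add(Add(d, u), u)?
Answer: 1306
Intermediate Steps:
Function('I')(d, u) = Add(d, Mul(2, u))
Add(Add(Mul(-6, Function('I')(-6, -6)), 2165), -967) = Add(Add(Mul(-6, Add(-6, Mul(2, -6))), 2165), -967) = Add(Add(Mul(-6, Add(-6, -12)), 2165), -967) = Add(Add(Mul(-6, -18), 2165), -967) = Add(Add(108, 2165), -967) = Add(2273, -967) = 1306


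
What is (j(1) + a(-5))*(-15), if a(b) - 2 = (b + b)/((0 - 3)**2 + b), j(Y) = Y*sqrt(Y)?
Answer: -15/2 ≈ -7.5000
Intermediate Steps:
j(Y) = Y**(3/2)
a(b) = 2 + 2*b/(9 + b) (a(b) = 2 + (b + b)/((0 - 3)**2 + b) = 2 + (2*b)/((-3)**2 + b) = 2 + (2*b)/(9 + b) = 2 + 2*b/(9 + b))
(j(1) + a(-5))*(-15) = (1**(3/2) + 2*(9 + 2*(-5))/(9 - 5))*(-15) = (1 + 2*(9 - 10)/4)*(-15) = (1 + 2*(1/4)*(-1))*(-15) = (1 - 1/2)*(-15) = (1/2)*(-15) = -15/2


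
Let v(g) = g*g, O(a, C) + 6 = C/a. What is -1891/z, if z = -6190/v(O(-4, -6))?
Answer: 153171/24760 ≈ 6.1862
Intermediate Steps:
O(a, C) = -6 + C/a
v(g) = g²
z = -24760/81 (z = -6190/(-6 - 6/(-4))² = -6190/(-6 - 6*(-¼))² = -6190/(-6 + 3/2)² = -6190/((-9/2)²) = -6190/81/4 = -6190*4/81 = -24760/81 ≈ -305.68)
-1891/z = -1891/(-24760/81) = -1891*(-81/24760) = 153171/24760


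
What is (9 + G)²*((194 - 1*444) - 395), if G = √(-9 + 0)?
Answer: -46440 - 34830*I ≈ -46440.0 - 34830.0*I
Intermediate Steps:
G = 3*I (G = √(-9) = 3*I ≈ 3.0*I)
(9 + G)²*((194 - 1*444) - 395) = (9 + 3*I)²*((194 - 1*444) - 395) = (9 + 3*I)²*((194 - 444) - 395) = (9 + 3*I)²*(-250 - 395) = (9 + 3*I)²*(-645) = -645*(9 + 3*I)²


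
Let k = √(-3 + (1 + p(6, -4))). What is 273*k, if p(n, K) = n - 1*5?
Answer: 273*I ≈ 273.0*I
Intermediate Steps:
p(n, K) = -5 + n (p(n, K) = n - 5 = -5 + n)
k = I (k = √(-3 + (1 + (-5 + 6))) = √(-3 + (1 + 1)) = √(-3 + 2) = √(-1) = I ≈ 1.0*I)
273*k = 273*I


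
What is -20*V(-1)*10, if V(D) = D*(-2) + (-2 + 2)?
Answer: -400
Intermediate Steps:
V(D) = -2*D (V(D) = -2*D + 0 = -2*D)
-20*V(-1)*10 = -(-40)*(-1)*10 = -20*2*10 = -40*10 = -400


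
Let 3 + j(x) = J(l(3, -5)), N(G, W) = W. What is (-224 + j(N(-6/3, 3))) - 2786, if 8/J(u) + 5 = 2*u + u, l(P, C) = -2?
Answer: -33151/11 ≈ -3013.7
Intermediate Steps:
J(u) = 8/(-5 + 3*u) (J(u) = 8/(-5 + (2*u + u)) = 8/(-5 + 3*u))
j(x) = -41/11 (j(x) = -3 + 8/(-5 + 3*(-2)) = -3 + 8/(-5 - 6) = -3 + 8/(-11) = -3 + 8*(-1/11) = -3 - 8/11 = -41/11)
(-224 + j(N(-6/3, 3))) - 2786 = (-224 - 41/11) - 2786 = -2505/11 - 2786 = -33151/11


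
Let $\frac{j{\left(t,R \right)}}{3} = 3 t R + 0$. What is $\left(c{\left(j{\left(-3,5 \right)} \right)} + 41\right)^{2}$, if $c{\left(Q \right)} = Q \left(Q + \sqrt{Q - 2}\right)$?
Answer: $331149931 - 4931820 i \sqrt{137} \approx 3.3115 \cdot 10^{8} - 5.7726 \cdot 10^{7} i$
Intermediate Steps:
$j{\left(t,R \right)} = 9 R t$ ($j{\left(t,R \right)} = 3 \left(3 t R + 0\right) = 3 \left(3 R t + 0\right) = 3 \cdot 3 R t = 9 R t$)
$c{\left(Q \right)} = Q \left(Q + \sqrt{-2 + Q}\right)$
$\left(c{\left(j{\left(-3,5 \right)} \right)} + 41\right)^{2} = \left(9 \cdot 5 \left(-3\right) \left(9 \cdot 5 \left(-3\right) + \sqrt{-2 + 9 \cdot 5 \left(-3\right)}\right) + 41\right)^{2} = \left(- 135 \left(-135 + \sqrt{-2 - 135}\right) + 41\right)^{2} = \left(- 135 \left(-135 + \sqrt{-137}\right) + 41\right)^{2} = \left(- 135 \left(-135 + i \sqrt{137}\right) + 41\right)^{2} = \left(\left(18225 - 135 i \sqrt{137}\right) + 41\right)^{2} = \left(18266 - 135 i \sqrt{137}\right)^{2}$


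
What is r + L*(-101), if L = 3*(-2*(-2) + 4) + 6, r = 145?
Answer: -2885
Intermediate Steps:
L = 30 (L = 3*(4 + 4) + 6 = 3*8 + 6 = 24 + 6 = 30)
r + L*(-101) = 145 + 30*(-101) = 145 - 3030 = -2885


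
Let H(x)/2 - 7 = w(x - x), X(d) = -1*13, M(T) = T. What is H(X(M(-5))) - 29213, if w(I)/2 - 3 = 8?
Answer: -29155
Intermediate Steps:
X(d) = -13
w(I) = 22 (w(I) = 6 + 2*8 = 6 + 16 = 22)
H(x) = 58 (H(x) = 14 + 2*22 = 14 + 44 = 58)
H(X(M(-5))) - 29213 = 58 - 29213 = -29155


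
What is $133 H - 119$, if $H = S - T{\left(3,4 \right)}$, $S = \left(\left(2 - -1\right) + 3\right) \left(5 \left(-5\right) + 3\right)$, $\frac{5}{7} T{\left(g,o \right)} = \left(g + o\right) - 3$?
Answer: $- \frac{92099}{5} \approx -18420.0$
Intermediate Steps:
$T{\left(g,o \right)} = - \frac{21}{5} + \frac{7 g}{5} + \frac{7 o}{5}$ ($T{\left(g,o \right)} = \frac{7 \left(\left(g + o\right) - 3\right)}{5} = \frac{7 \left(-3 + g + o\right)}{5} = - \frac{21}{5} + \frac{7 g}{5} + \frac{7 o}{5}$)
$S = -132$ ($S = \left(\left(2 + 1\right) + 3\right) \left(-25 + 3\right) = \left(3 + 3\right) \left(-22\right) = 6 \left(-22\right) = -132$)
$H = - \frac{688}{5}$ ($H = -132 - \left(- \frac{21}{5} + \frac{7}{5} \cdot 3 + \frac{7}{5} \cdot 4\right) = -132 - \left(- \frac{21}{5} + \frac{21}{5} + \frac{28}{5}\right) = -132 - \frac{28}{5} = - \frac{688}{5} \approx -137.6$)
$133 H - 119 = 133 \left(- \frac{688}{5}\right) - 119 = - \frac{91504}{5} - 119 = - \frac{92099}{5}$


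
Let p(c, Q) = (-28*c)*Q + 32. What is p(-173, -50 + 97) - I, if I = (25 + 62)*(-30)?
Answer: 230310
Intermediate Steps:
p(c, Q) = 32 - 28*Q*c (p(c, Q) = -28*Q*c + 32 = 32 - 28*Q*c)
I = -2610 (I = 87*(-30) = -2610)
p(-173, -50 + 97) - I = (32 - 28*(-50 + 97)*(-173)) - 1*(-2610) = (32 - 28*47*(-173)) + 2610 = (32 + 227668) + 2610 = 227700 + 2610 = 230310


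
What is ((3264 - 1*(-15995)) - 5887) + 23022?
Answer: 36394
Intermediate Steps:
((3264 - 1*(-15995)) - 5887) + 23022 = ((3264 + 15995) - 5887) + 23022 = (19259 - 5887) + 23022 = 13372 + 23022 = 36394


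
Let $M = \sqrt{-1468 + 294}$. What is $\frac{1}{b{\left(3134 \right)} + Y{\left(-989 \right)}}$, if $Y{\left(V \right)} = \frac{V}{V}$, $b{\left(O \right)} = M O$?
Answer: $\frac{1}{11530976345} - \frac{3134 i \sqrt{1174}}{11530976345} \approx 8.6723 \cdot 10^{-11} - 9.3125 \cdot 10^{-6} i$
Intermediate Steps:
$M = i \sqrt{1174}$ ($M = \sqrt{-1174} = i \sqrt{1174} \approx 34.264 i$)
$b{\left(O \right)} = i O \sqrt{1174}$ ($b{\left(O \right)} = i \sqrt{1174} O = i O \sqrt{1174}$)
$Y{\left(V \right)} = 1$
$\frac{1}{b{\left(3134 \right)} + Y{\left(-989 \right)}} = \frac{1}{i 3134 \sqrt{1174} + 1} = \frac{1}{3134 i \sqrt{1174} + 1} = \frac{1}{1 + 3134 i \sqrt{1174}}$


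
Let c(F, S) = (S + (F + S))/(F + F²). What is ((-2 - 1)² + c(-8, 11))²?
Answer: 1369/16 ≈ 85.563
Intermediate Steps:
c(F, S) = (F + 2*S)/(F + F²)
((-2 - 1)² + c(-8, 11))² = ((-2 - 1)² + (-8 + 2*11)/((-8)*(1 - 8)))² = ((-3)² - ⅛*(-8 + 22)/(-7))² = (9 - ⅛*(-⅐)*14)² = (9 + ¼)² = (37/4)² = 1369/16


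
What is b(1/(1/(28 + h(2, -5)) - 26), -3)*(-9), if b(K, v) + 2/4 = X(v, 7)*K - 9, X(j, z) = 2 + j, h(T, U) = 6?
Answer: 150381/1766 ≈ 85.153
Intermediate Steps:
b(K, v) = -19/2 + K*(2 + v) (b(K, v) = -1/2 + ((2 + v)*K - 9) = -1/2 + (K*(2 + v) - 9) = -1/2 + (-9 + K*(2 + v)) = -19/2 + K*(2 + v))
b(1/(1/(28 + h(2, -5)) - 26), -3)*(-9) = (-19/2 + (2 - 3)/(1/(28 + 6) - 26))*(-9) = (-19/2 - 1/(1/34 - 26))*(-9) = (-19/2 - 1/(-883/34))*(-9) = (-19/2 - 34/883*(-1))*(-9) = (-19/2 + 34/883)*(-9) = -16709/1766*(-9) = 150381/1766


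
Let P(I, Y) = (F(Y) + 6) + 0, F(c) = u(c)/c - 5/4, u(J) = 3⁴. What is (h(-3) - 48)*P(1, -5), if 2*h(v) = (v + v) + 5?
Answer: 22213/40 ≈ 555.33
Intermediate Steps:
u(J) = 81
F(c) = -5/4 + 81/c (F(c) = 81/c - 5/4 = -5/4 + 81/c)
h(v) = 5/2 + v (h(v) = ((v + v) + 5)/2 = (2*v + 5)/2 = (5 + 2*v)/2 = 5/2 + v)
P(I, Y) = 19/4 + 81/Y (P(I, Y) = ((-5/4 + 81/Y) + 6) + 0 = (19/4 + 81/Y) + 0 = 19/4 + 81/Y)
(h(-3) - 48)*P(1, -5) = ((5/2 - 3) - 48)*(19/4 + 81/(-5)) = (-½ - 48)*(19/4 + 81*(-⅕)) = -97*(19/4 - 81/5)/2 = -97/2*(-229/20) = 22213/40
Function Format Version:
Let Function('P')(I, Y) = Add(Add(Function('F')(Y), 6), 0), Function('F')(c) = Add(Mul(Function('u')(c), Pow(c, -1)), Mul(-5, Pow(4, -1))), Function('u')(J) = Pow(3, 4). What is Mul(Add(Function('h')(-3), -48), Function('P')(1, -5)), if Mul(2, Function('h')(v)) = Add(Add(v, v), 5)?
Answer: Rational(22213, 40) ≈ 555.33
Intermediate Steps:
Function('u')(J) = 81
Function('F')(c) = Add(Rational(-5, 4), Mul(81, Pow(c, -1))) (Function('F')(c) = Add(Mul(81, Pow(c, -1)), Mul(-5, Pow(4, -1))) = Add(Mul(81, Pow(c, -1)), Mul(-5, Rational(1, 4))) = Add(Mul(81, Pow(c, -1)), Rational(-5, 4)) = Add(Rational(-5, 4), Mul(81, Pow(c, -1))))
Function('h')(v) = Add(Rational(5, 2), v) (Function('h')(v) = Mul(Rational(1, 2), Add(Add(v, v), 5)) = Mul(Rational(1, 2), Add(Mul(2, v), 5)) = Mul(Rational(1, 2), Add(5, Mul(2, v))) = Add(Rational(5, 2), v))
Function('P')(I, Y) = Add(Rational(19, 4), Mul(81, Pow(Y, -1))) (Function('P')(I, Y) = Add(Add(Add(Rational(-5, 4), Mul(81, Pow(Y, -1))), 6), 0) = Add(Add(Rational(19, 4), Mul(81, Pow(Y, -1))), 0) = Add(Rational(19, 4), Mul(81, Pow(Y, -1))))
Mul(Add(Function('h')(-3), -48), Function('P')(1, -5)) = Mul(Add(Add(Rational(5, 2), -3), -48), Add(Rational(19, 4), Mul(81, Pow(-5, -1)))) = Mul(Add(Rational(-1, 2), -48), Add(Rational(19, 4), Mul(81, Rational(-1, 5)))) = Mul(Rational(-97, 2), Add(Rational(19, 4), Rational(-81, 5))) = Mul(Rational(-97, 2), Rational(-229, 20)) = Rational(22213, 40)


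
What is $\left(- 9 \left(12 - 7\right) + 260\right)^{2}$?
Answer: $46225$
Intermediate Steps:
$\left(- 9 \left(12 - 7\right) + 260\right)^{2} = \left(\left(-9\right) 5 + 260\right)^{2} = \left(-45 + 260\right)^{2} = 215^{2} = 46225$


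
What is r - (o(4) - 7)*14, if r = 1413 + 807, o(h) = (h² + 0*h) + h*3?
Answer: 1926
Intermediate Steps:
o(h) = h² + 3*h (o(h) = (h² + 0) + 3*h = h² + 3*h)
r = 2220
r - (o(4) - 7)*14 = 2220 - (4*(3 + 4) - 7)*14 = 2220 - (4*7 - 7)*14 = 2220 - (28 - 7)*14 = 2220 - 21*14 = 2220 - 1*294 = 2220 - 294 = 1926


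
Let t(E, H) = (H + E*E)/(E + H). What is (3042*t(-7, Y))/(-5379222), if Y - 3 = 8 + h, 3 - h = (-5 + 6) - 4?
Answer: -16731/4482685 ≈ -0.0037324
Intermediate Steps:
h = 6 (h = 3 - ((-5 + 6) - 4) = 3 - (1 - 4) = 3 - 1*(-3) = 3 + 3 = 6)
Y = 17 (Y = 3 + (8 + 6) = 3 + 14 = 17)
t(E, H) = (H + E²)/(E + H)
(3042*t(-7, Y))/(-5379222) = (3042*((17 + (-7)²)/(-7 + 17)))/(-5379222) = (3042*((17 + 49)/10))*(-1/5379222) = (3042*((⅒)*66))*(-1/5379222) = (3042*(33/5))*(-1/5379222) = (100386/5)*(-1/5379222) = -16731/4482685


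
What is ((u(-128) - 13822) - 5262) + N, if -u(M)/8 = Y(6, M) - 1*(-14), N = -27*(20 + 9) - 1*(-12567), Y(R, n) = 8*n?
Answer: 780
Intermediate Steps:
N = 11784 (N = -27*29 + 12567 = -783 + 12567 = 11784)
u(M) = -112 - 64*M (u(M) = -8*(8*M - 1*(-14)) = -8*(8*M + 14) = -8*(14 + 8*M) = -112 - 64*M)
((u(-128) - 13822) - 5262) + N = (((-112 - 64*(-128)) - 13822) - 5262) + 11784 = (((-112 + 8192) - 13822) - 5262) + 11784 = ((8080 - 13822) - 5262) + 11784 = (-5742 - 5262) + 11784 = -11004 + 11784 = 780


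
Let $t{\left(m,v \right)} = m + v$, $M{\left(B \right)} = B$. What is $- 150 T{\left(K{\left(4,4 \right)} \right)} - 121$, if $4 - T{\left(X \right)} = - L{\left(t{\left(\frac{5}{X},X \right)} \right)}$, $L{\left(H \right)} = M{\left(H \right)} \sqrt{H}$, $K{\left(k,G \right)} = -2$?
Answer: $-721 + \frac{2025 i \sqrt{2}}{2} \approx -721.0 + 1431.9 i$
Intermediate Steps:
$L{\left(H \right)} = H^{\frac{3}{2}}$ ($L{\left(H \right)} = H \sqrt{H} = H^{\frac{3}{2}}$)
$T{\left(X \right)} = 4 + \left(X + \frac{5}{X}\right)^{\frac{3}{2}}$ ($T{\left(X \right)} = 4 - - \left(\frac{5}{X} + X\right)^{\frac{3}{2}} = 4 - - \left(X + \frac{5}{X}\right)^{\frac{3}{2}} = 4 + \left(X + \frac{5}{X}\right)^{\frac{3}{2}}$)
$- 150 T{\left(K{\left(4,4 \right)} \right)} - 121 = - 150 \frac{4 \left(-2\right) + \sqrt{\frac{5 + \left(-2\right)^{2}}{-2}} \left(5 + \left(-2\right)^{2}\right)}{-2} - 121 = - 150 \left(- \frac{-8 + \sqrt{- \frac{5 + 4}{2}} \left(5 + 4\right)}{2}\right) - 121 = - 150 \left(- \frac{-8 + \sqrt{\left(- \frac{1}{2}\right) 9} \cdot 9}{2}\right) - 121 = - 150 \left(- \frac{-8 + \sqrt{- \frac{9}{2}} \cdot 9}{2}\right) - 121 = - 150 \left(- \frac{-8 + \frac{3 i \sqrt{2}}{2} \cdot 9}{2}\right) - 121 = - 150 \left(- \frac{-8 + \frac{27 i \sqrt{2}}{2}}{2}\right) - 121 = - 150 \left(4 - \frac{27 i \sqrt{2}}{4}\right) - 121 = \left(-600 + \frac{2025 i \sqrt{2}}{2}\right) - 121 = -721 + \frac{2025 i \sqrt{2}}{2}$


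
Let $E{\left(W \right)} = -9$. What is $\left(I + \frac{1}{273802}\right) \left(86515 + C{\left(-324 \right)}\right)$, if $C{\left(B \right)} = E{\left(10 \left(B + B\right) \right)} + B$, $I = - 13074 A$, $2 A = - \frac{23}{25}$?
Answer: $\frac{1773901537472957}{3422525} \approx 5.183 \cdot 10^{8}$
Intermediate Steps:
$A = - \frac{23}{50}$ ($A = \frac{\left(-23\right) \frac{1}{25}}{2} = \frac{1}{2} \left(- \frac{23}{25}\right) = - \frac{23}{50} \approx -0.46$)
$I = \frac{150351}{25}$ ($I = \left(-13074\right) \left(- \frac{23}{50}\right) = \frac{150351}{25} \approx 6014.0$)
$C{\left(B \right)} = -9 + B$
$\left(I + \frac{1}{273802}\right) \left(86515 + C{\left(-324 \right)}\right) = \left(\frac{150351}{25} + \frac{1}{273802}\right) \left(86515 - 333\right) = \frac{41166404527}{6845050} \cdot 86182 = \frac{1773901537472957}{3422525}$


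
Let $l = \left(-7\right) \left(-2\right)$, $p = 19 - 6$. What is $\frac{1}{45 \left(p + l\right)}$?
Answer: $\frac{1}{1215} \approx 0.00082305$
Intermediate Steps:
$p = 13$ ($p = 19 - 6 = 13$)
$l = 14$
$\frac{1}{45 \left(p + l\right)} = \frac{1}{45 \left(13 + 14\right)} = \frac{1}{45 \cdot 27} = \frac{1}{1215}$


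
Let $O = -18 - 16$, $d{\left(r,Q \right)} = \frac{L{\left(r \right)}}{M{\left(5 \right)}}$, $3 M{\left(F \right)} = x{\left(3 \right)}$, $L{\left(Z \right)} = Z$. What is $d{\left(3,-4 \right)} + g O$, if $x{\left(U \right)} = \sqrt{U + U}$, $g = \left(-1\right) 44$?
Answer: $1496 + \frac{3 \sqrt{6}}{2} \approx 1499.7$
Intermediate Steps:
$g = -44$
$x{\left(U \right)} = \sqrt{2} \sqrt{U}$ ($x{\left(U \right)} = \sqrt{2 U} = \sqrt{2} \sqrt{U}$)
$M{\left(F \right)} = \frac{\sqrt{6}}{3}$ ($M{\left(F \right)} = \frac{\sqrt{2} \sqrt{3}}{3} = \frac{\sqrt{6}}{3}$)
$d{\left(r,Q \right)} = \frac{r \sqrt{6}}{2}$ ($d{\left(r,Q \right)} = \frac{r}{\frac{1}{3} \sqrt{6}} = r \frac{\sqrt{6}}{2} = \frac{r \sqrt{6}}{2}$)
$O = -34$
$d{\left(3,-4 \right)} + g O = \frac{1}{2} \cdot 3 \sqrt{6} - -1496 = \frac{3 \sqrt{6}}{2} + 1496 = 1496 + \frac{3 \sqrt{6}}{2}$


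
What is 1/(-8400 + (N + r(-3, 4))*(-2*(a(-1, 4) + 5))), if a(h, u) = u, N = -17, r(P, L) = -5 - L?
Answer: -1/7932 ≈ -0.00012607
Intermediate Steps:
1/(-8400 + (N + r(-3, 4))*(-2*(a(-1, 4) + 5))) = 1/(-8400 + (-17 + (-5 - 1*4))*(-2*(4 + 5))) = 1/(-8400 + (-17 + (-5 - 4))*(-2*9)) = 1/(-8400 + (-17 - 9)*(-18)) = 1/(-8400 - 26*(-18)) = 1/(-8400 + 468) = 1/(-7932) = -1/7932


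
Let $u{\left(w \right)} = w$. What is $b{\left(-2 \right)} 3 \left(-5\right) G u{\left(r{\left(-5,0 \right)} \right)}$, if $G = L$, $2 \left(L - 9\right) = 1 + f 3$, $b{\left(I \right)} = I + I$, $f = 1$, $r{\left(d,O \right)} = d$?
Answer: $-3300$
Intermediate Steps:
$b{\left(I \right)} = 2 I$
$L = 11$ ($L = 9 + \frac{1 + 1 \cdot 3}{2} = 9 + \frac{1 + 3}{2} = 9 + \frac{1}{2} \cdot 4 = 9 + 2 = 11$)
$G = 11$
$b{\left(-2 \right)} 3 \left(-5\right) G u{\left(r{\left(-5,0 \right)} \right)} = 2 \left(-2\right) 3 \left(-5\right) 11 \left(-5\right) = \left(-4\right) \left(-15\right) 11 \left(-5\right) = 60 \cdot 11 \left(-5\right) = 660 \left(-5\right) = -3300$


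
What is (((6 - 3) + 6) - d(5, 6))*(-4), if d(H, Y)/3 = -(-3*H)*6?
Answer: 1044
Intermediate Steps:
d(H, Y) = 54*H (d(H, Y) = 3*(-(-3*H)*6) = 3*(-(-18)*H) = 3*(18*H) = 54*H)
(((6 - 3) + 6) - d(5, 6))*(-4) = (((6 - 3) + 6) - 54*5)*(-4) = ((3 + 6) - 1*270)*(-4) = (9 - 270)*(-4) = -261*(-4) = 1044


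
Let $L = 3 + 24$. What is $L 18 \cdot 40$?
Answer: $19440$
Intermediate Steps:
$L = 27$
$L 18 \cdot 40 = 27 \cdot 18 \cdot 40 = 486 \cdot 40 = 19440$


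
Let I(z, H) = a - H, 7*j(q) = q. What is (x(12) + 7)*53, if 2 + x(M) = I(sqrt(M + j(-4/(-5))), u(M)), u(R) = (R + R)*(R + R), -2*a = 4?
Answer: -30369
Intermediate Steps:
j(q) = q/7
a = -2 (a = -1/2*4 = -2)
u(R) = 4*R**2 (u(R) = (2*R)*(2*R) = 4*R**2)
I(z, H) = -2 - H
x(M) = -4 - 4*M**2 (x(M) = -2 + (-2 - 4*M**2) = -4 - 4*M**2)
(x(12) + 7)*53 = ((-4 - 4*12**2) + 7)*53 = ((-4 - 4*144) + 7)*53 = ((-4 - 576) + 7)*53 = (-580 + 7)*53 = -573*53 = -30369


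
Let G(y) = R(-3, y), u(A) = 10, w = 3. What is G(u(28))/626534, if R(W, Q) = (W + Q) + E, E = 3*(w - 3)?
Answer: 7/626534 ≈ 1.1173e-5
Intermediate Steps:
E = 0 (E = 3*(3 - 3) = 3*0 = 0)
R(W, Q) = Q + W (R(W, Q) = (W + Q) + 0 = (Q + W) + 0 = Q + W)
G(y) = -3 + y (G(y) = y - 3 = -3 + y)
G(u(28))/626534 = (-3 + 10)/626534 = 7*(1/626534) = 7/626534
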